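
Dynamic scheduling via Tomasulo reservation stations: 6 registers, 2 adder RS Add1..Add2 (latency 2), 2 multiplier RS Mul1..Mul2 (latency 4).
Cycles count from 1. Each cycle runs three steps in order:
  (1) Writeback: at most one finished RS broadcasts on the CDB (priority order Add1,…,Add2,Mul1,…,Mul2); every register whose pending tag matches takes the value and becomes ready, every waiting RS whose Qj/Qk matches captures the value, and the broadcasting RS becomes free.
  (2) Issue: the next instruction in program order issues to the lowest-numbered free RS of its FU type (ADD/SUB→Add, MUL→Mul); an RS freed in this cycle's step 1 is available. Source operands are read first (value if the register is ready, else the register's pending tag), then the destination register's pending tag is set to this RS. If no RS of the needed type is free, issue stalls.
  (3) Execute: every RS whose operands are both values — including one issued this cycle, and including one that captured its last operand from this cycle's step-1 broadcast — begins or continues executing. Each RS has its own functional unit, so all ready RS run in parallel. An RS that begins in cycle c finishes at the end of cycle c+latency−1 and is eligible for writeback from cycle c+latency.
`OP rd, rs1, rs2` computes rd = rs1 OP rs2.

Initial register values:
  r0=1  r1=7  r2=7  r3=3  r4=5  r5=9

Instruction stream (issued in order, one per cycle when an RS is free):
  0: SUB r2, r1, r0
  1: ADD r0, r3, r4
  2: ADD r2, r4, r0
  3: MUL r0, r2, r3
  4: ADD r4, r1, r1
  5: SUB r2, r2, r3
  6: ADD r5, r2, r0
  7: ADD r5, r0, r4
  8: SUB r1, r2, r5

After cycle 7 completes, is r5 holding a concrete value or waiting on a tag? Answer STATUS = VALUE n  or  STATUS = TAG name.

STATUS = TAG Add2

c1: issue SUB r2<-Add1 | r0:1,r1:7,r2:Add1,r3:3,r4:5,r5:9
c2: issue ADD r0<-Add2 | r0:Add2,r1:7,r2:Add1,r3:3,r4:5,r5:9
c3: CDB Add1=6; issue ADD r2<-Add1 | r0:Add2,r1:7,r2:Add1,r3:3,r4:5,r5:9
c4: CDB Add2=8; issue MUL r0<-Mul1 | r0:Mul1,r1:7,r2:Add1,r3:3,r4:5,r5:9
c5: issue ADD r4<-Add2 | r0:Mul1,r1:7,r2:Add1,r3:3,r4:Add2,r5:9
c6: CDB Add1=13; issue SUB r2<-Add1 | r0:Mul1,r1:7,r2:Add1,r3:3,r4:Add2,r5:9
c7: CDB Add2=14; issue ADD r5<-Add2 | r0:Mul1,r1:7,r2:Add1,r3:3,r4:14,r5:Add2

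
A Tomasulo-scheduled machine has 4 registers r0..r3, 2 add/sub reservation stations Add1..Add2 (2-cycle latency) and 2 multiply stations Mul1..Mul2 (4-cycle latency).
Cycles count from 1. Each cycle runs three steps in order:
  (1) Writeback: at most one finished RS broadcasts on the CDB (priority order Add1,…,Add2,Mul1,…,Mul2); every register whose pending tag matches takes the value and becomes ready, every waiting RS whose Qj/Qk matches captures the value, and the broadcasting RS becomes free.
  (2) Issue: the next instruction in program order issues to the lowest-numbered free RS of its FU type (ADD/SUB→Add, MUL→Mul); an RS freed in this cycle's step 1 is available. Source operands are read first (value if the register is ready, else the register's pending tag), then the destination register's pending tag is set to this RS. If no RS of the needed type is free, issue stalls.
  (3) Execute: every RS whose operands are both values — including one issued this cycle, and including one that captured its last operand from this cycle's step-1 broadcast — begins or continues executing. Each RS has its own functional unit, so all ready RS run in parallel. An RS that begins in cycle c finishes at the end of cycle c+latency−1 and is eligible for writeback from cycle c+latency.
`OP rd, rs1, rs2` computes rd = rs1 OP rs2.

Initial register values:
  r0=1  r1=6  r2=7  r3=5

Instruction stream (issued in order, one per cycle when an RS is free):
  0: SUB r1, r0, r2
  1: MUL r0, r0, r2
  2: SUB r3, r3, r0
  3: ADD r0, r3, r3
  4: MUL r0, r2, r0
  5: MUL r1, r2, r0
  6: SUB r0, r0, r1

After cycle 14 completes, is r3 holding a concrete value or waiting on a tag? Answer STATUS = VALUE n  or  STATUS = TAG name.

  c1: issue SUB r1<-Add1  regs: r0:1,r1:Add1,r2:7,r3:5
  c2: issue MUL r0<-Mul1  regs: r0:Mul1,r1:Add1,r2:7,r3:5
  c3: CDB Add1=-6; issue SUB r3<-Add1  regs: r0:Mul1,r1:-6,r2:7,r3:Add1
  c4: issue ADD r0<-Add2  regs: r0:Add2,r1:-6,r2:7,r3:Add1
  c5: issue MUL r0<-Mul2  regs: r0:Mul2,r1:-6,r2:7,r3:Add1
  c6: CDB Mul1=7; issue MUL r1<-Mul1  regs: r0:Mul2,r1:Mul1,r2:7,r3:Add1
  c7: stall  regs: r0:Mul2,r1:Mul1,r2:7,r3:Add1
  c8: CDB Add1=-2; issue SUB r0<-Add1  regs: r0:Add1,r1:Mul1,r2:7,r3:-2
  c9: -  regs: r0:Add1,r1:Mul1,r2:7,r3:-2
  c10: CDB Add2=-4  regs: r0:Add1,r1:Mul1,r2:7,r3:-2
  c11: -  regs: r0:Add1,r1:Mul1,r2:7,r3:-2
  c12: -  regs: r0:Add1,r1:Mul1,r2:7,r3:-2
  c13: -  regs: r0:Add1,r1:Mul1,r2:7,r3:-2
  c14: CDB Mul2=-28  regs: r0:Add1,r1:Mul1,r2:7,r3:-2

STATUS = VALUE -2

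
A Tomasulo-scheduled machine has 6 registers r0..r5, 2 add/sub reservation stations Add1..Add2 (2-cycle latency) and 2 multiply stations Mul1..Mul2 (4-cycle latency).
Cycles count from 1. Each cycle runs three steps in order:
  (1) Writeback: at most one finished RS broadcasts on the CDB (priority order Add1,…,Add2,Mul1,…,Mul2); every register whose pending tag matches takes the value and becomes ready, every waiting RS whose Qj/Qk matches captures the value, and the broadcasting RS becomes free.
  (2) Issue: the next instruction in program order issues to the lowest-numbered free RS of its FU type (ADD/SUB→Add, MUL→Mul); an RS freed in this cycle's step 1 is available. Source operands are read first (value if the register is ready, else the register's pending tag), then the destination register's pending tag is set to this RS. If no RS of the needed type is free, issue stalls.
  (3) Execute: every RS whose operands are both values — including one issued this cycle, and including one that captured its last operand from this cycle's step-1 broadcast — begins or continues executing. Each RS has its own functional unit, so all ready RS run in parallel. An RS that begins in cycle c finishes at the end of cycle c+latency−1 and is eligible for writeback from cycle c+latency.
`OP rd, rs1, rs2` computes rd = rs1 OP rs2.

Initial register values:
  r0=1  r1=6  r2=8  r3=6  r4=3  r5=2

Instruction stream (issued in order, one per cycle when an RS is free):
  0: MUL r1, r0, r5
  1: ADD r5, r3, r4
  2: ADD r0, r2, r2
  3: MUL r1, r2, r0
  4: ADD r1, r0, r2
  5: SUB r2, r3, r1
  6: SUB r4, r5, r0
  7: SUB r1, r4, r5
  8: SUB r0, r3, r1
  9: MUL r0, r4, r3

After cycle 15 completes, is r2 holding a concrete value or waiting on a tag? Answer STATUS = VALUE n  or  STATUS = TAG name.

STATUS = VALUE -18

  c1: issue MUL r1<-Mul1  regs: r0:1,r1:Mul1,r2:8,r3:6,r4:3,r5:2
  c2: issue ADD r5<-Add1  regs: r0:1,r1:Mul1,r2:8,r3:6,r4:3,r5:Add1
  c3: issue ADD r0<-Add2  regs: r0:Add2,r1:Mul1,r2:8,r3:6,r4:3,r5:Add1
  c4: CDB Add1=9; issue MUL r1<-Mul2  regs: r0:Add2,r1:Mul2,r2:8,r3:6,r4:3,r5:9
  c5: CDB Add2=16; issue ADD r1<-Add1  regs: r0:16,r1:Add1,r2:8,r3:6,r4:3,r5:9
  c6: CDB Mul1=2; issue SUB r2<-Add2  regs: r0:16,r1:Add1,r2:Add2,r3:6,r4:3,r5:9
  c7: CDB Add1=24; issue SUB r4<-Add1  regs: r0:16,r1:24,r2:Add2,r3:6,r4:Add1,r5:9
  c8: stall  regs: r0:16,r1:24,r2:Add2,r3:6,r4:Add1,r5:9
  c9: CDB Add1=-7; issue SUB r1<-Add1  regs: r0:16,r1:Add1,r2:Add2,r3:6,r4:-7,r5:9
  c10: CDB Add2=-18; issue SUB r0<-Add2  regs: r0:Add2,r1:Add1,r2:-18,r3:6,r4:-7,r5:9
  c11: CDB Add1=-16; issue MUL r0<-Mul1  regs: r0:Mul1,r1:-16,r2:-18,r3:6,r4:-7,r5:9
  c12: CDB Mul2=128  regs: r0:Mul1,r1:-16,r2:-18,r3:6,r4:-7,r5:9
  c13: CDB Add2=22  regs: r0:Mul1,r1:-16,r2:-18,r3:6,r4:-7,r5:9
  c14: -  regs: r0:Mul1,r1:-16,r2:-18,r3:6,r4:-7,r5:9
  c15: CDB Mul1=-42  regs: r0:-42,r1:-16,r2:-18,r3:6,r4:-7,r5:9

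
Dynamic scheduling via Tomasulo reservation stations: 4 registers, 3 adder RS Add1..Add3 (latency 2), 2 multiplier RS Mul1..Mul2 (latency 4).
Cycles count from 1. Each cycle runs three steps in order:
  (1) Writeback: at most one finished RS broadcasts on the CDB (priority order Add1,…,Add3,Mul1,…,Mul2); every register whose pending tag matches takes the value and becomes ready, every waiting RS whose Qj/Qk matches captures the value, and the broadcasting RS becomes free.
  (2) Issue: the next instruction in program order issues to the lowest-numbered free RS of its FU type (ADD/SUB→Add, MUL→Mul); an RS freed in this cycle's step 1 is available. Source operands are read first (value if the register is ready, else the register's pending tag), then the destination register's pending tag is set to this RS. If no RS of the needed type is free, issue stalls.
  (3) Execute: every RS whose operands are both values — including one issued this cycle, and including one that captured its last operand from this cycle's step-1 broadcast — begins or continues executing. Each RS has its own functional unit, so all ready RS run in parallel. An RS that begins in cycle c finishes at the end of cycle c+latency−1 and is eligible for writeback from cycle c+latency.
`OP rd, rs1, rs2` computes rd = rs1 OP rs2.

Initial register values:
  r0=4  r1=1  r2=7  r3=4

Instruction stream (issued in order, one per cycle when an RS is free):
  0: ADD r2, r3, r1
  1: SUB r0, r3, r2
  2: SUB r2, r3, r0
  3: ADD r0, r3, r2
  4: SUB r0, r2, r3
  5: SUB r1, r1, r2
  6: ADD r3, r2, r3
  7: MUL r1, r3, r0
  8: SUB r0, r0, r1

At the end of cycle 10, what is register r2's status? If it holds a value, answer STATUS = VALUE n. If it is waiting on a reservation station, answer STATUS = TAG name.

STATUS = VALUE 5

  c1: issue ADD r2<-Add1  regs: r0:4,r1:1,r2:Add1,r3:4
  c2: issue SUB r0<-Add2  regs: r0:Add2,r1:1,r2:Add1,r3:4
  c3: CDB Add1=5; issue SUB r2<-Add1  regs: r0:Add2,r1:1,r2:Add1,r3:4
  c4: issue ADD r0<-Add3  regs: r0:Add3,r1:1,r2:Add1,r3:4
  c5: CDB Add2=-1; issue SUB r0<-Add2  regs: r0:Add2,r1:1,r2:Add1,r3:4
  c6: stall  regs: r0:Add2,r1:1,r2:Add1,r3:4
  c7: CDB Add1=5; issue SUB r1<-Add1  regs: r0:Add2,r1:Add1,r2:5,r3:4
  c8: stall  regs: r0:Add2,r1:Add1,r2:5,r3:4
  c9: CDB Add1=-4; issue ADD r3<-Add1  regs: r0:Add2,r1:-4,r2:5,r3:Add1
  c10: CDB Add2=1; issue MUL r1<-Mul1  regs: r0:1,r1:Mul1,r2:5,r3:Add1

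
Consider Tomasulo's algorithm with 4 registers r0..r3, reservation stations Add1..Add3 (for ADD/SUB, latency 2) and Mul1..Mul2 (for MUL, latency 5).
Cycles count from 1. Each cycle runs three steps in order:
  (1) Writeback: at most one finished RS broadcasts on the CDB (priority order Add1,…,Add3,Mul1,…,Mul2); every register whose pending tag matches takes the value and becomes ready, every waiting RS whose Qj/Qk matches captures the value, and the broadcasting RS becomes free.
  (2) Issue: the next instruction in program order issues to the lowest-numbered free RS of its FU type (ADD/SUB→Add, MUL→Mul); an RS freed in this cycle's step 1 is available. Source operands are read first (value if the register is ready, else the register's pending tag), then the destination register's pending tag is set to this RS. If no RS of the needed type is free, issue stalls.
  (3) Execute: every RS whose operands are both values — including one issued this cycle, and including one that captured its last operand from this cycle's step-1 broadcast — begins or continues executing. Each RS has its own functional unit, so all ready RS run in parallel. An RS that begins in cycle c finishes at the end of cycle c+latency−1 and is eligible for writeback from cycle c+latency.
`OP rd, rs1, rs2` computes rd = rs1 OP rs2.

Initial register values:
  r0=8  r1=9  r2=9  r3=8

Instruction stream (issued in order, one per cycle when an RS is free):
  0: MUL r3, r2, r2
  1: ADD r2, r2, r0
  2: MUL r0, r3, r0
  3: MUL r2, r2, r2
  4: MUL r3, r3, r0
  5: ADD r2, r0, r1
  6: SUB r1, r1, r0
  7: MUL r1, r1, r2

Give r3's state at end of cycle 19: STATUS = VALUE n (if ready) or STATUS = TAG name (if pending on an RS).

  c1: issue MUL r3<-Mul1  regs: r0:8,r1:9,r2:9,r3:Mul1
  c2: issue ADD r2<-Add1  regs: r0:8,r1:9,r2:Add1,r3:Mul1
  c3: issue MUL r0<-Mul2  regs: r0:Mul2,r1:9,r2:Add1,r3:Mul1
  c4: CDB Add1=17; stall  regs: r0:Mul2,r1:9,r2:17,r3:Mul1
  c5: stall  regs: r0:Mul2,r1:9,r2:17,r3:Mul1
  c6: CDB Mul1=81; issue MUL r2<-Mul1  regs: r0:Mul2,r1:9,r2:Mul1,r3:81
  c7: stall  regs: r0:Mul2,r1:9,r2:Mul1,r3:81
  c8: stall  regs: r0:Mul2,r1:9,r2:Mul1,r3:81
  c9: stall  regs: r0:Mul2,r1:9,r2:Mul1,r3:81
  c10: stall  regs: r0:Mul2,r1:9,r2:Mul1,r3:81
  c11: CDB Mul1=289; issue MUL r3<-Mul1  regs: r0:Mul2,r1:9,r2:289,r3:Mul1
  c12: CDB Mul2=648; issue ADD r2<-Add1  regs: r0:648,r1:9,r2:Add1,r3:Mul1
  c13: issue SUB r1<-Add2  regs: r0:648,r1:Add2,r2:Add1,r3:Mul1
  c14: CDB Add1=657; issue MUL r1<-Mul2  regs: r0:648,r1:Mul2,r2:657,r3:Mul1
  c15: CDB Add2=-639  regs: r0:648,r1:Mul2,r2:657,r3:Mul1
  c16: -  regs: r0:648,r1:Mul2,r2:657,r3:Mul1
  c17: CDB Mul1=52488  regs: r0:648,r1:Mul2,r2:657,r3:52488
  c18: -  regs: r0:648,r1:Mul2,r2:657,r3:52488
  c19: -  regs: r0:648,r1:Mul2,r2:657,r3:52488

STATUS = VALUE 52488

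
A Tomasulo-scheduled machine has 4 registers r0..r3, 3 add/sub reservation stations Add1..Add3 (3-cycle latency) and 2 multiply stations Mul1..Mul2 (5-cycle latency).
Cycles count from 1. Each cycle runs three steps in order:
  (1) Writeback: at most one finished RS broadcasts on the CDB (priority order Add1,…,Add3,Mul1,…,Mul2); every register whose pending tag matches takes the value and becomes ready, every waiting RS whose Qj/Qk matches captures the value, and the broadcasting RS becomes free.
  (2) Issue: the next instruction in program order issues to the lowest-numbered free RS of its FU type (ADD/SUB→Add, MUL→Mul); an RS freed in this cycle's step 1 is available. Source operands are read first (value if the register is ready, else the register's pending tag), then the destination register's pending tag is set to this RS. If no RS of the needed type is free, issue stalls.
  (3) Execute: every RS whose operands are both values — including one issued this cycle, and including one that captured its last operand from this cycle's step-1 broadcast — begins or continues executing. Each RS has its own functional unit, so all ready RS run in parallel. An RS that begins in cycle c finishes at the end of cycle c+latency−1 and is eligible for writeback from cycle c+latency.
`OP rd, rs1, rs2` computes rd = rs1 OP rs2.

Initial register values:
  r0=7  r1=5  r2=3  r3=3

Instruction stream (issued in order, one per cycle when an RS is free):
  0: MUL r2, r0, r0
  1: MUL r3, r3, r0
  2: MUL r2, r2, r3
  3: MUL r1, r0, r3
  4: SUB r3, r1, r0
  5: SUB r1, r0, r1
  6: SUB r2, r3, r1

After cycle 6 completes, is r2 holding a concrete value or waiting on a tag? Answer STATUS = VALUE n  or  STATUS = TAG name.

STATUS = TAG Mul1

cycle 1: issue MUL r2<-Mul1 // r0:7,r1:5,r2:Mul1,r3:3
cycle 2: issue MUL r3<-Mul2 // r0:7,r1:5,r2:Mul1,r3:Mul2
cycle 3: stall // r0:7,r1:5,r2:Mul1,r3:Mul2
cycle 4: stall // r0:7,r1:5,r2:Mul1,r3:Mul2
cycle 5: stall // r0:7,r1:5,r2:Mul1,r3:Mul2
cycle 6: CDB Mul1=49; issue MUL r2<-Mul1 // r0:7,r1:5,r2:Mul1,r3:Mul2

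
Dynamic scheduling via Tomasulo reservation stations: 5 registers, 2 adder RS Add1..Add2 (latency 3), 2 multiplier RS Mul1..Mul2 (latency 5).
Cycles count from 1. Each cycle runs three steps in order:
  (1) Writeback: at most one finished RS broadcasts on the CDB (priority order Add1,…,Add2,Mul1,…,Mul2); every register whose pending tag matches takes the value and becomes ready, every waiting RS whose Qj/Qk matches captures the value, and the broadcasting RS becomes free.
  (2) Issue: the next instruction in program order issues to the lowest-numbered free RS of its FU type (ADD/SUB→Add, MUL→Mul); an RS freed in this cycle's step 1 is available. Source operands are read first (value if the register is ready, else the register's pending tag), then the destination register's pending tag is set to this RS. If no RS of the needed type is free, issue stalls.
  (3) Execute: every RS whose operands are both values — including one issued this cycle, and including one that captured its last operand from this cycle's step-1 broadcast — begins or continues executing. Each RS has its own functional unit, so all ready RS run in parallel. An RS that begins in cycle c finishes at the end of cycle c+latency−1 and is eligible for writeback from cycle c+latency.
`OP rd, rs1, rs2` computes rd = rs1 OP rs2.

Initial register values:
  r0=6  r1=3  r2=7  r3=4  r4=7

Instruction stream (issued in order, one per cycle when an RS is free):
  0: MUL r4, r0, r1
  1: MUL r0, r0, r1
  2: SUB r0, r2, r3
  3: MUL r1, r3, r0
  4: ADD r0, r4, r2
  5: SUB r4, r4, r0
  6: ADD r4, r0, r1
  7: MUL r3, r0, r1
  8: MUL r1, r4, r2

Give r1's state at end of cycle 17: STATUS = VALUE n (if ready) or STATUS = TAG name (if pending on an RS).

STATUS = TAG Mul2

  c1: issue MUL r4<-Mul1  regs: r0:6,r1:3,r2:7,r3:4,r4:Mul1
  c2: issue MUL r0<-Mul2  regs: r0:Mul2,r1:3,r2:7,r3:4,r4:Mul1
  c3: issue SUB r0<-Add1  regs: r0:Add1,r1:3,r2:7,r3:4,r4:Mul1
  c4: stall  regs: r0:Add1,r1:3,r2:7,r3:4,r4:Mul1
  c5: stall  regs: r0:Add1,r1:3,r2:7,r3:4,r4:Mul1
  c6: CDB Add1=3; stall  regs: r0:3,r1:3,r2:7,r3:4,r4:Mul1
  c7: CDB Mul1=18; issue MUL r1<-Mul1  regs: r0:3,r1:Mul1,r2:7,r3:4,r4:18
  c8: CDB Mul2=18; issue ADD r0<-Add1  regs: r0:Add1,r1:Mul1,r2:7,r3:4,r4:18
  c9: issue SUB r4<-Add2  regs: r0:Add1,r1:Mul1,r2:7,r3:4,r4:Add2
  c10: stall  regs: r0:Add1,r1:Mul1,r2:7,r3:4,r4:Add2
  c11: CDB Add1=25; issue ADD r4<-Add1  regs: r0:25,r1:Mul1,r2:7,r3:4,r4:Add1
  c12: CDB Mul1=12; issue MUL r3<-Mul1  regs: r0:25,r1:12,r2:7,r3:Mul1,r4:Add1
  c13: issue MUL r1<-Mul2  regs: r0:25,r1:Mul2,r2:7,r3:Mul1,r4:Add1
  c14: CDB Add2=-7  regs: r0:25,r1:Mul2,r2:7,r3:Mul1,r4:Add1
  c15: CDB Add1=37  regs: r0:25,r1:Mul2,r2:7,r3:Mul1,r4:37
  c16: -  regs: r0:25,r1:Mul2,r2:7,r3:Mul1,r4:37
  c17: CDB Mul1=300  regs: r0:25,r1:Mul2,r2:7,r3:300,r4:37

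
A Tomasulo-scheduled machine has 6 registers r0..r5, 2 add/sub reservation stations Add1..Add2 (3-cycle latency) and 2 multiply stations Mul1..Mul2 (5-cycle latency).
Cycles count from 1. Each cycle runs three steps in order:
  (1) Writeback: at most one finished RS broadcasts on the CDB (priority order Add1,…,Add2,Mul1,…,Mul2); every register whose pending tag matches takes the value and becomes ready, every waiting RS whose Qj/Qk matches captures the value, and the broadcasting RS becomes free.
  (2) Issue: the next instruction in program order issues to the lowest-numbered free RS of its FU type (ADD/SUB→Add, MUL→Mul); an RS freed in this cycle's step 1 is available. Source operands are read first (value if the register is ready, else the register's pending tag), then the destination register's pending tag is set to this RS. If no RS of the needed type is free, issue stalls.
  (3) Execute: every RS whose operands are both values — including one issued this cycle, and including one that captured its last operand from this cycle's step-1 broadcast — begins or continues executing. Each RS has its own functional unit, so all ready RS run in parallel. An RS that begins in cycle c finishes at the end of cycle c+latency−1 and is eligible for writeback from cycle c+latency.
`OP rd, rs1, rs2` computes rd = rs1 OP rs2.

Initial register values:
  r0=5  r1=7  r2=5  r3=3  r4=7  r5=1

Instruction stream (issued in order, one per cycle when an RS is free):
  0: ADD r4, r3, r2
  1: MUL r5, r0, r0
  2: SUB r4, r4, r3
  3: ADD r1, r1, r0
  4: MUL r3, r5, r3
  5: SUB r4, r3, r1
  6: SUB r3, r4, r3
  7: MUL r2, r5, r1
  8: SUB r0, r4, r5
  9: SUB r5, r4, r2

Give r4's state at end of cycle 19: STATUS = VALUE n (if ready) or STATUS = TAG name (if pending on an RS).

STATUS = VALUE 63

  c1: issue ADD r4<-Add1  regs: r0:5,r1:7,r2:5,r3:3,r4:Add1,r5:1
  c2: issue MUL r5<-Mul1  regs: r0:5,r1:7,r2:5,r3:3,r4:Add1,r5:Mul1
  c3: issue SUB r4<-Add2  regs: r0:5,r1:7,r2:5,r3:3,r4:Add2,r5:Mul1
  c4: CDB Add1=8; issue ADD r1<-Add1  regs: r0:5,r1:Add1,r2:5,r3:3,r4:Add2,r5:Mul1
  c5: issue MUL r3<-Mul2  regs: r0:5,r1:Add1,r2:5,r3:Mul2,r4:Add2,r5:Mul1
  c6: stall  regs: r0:5,r1:Add1,r2:5,r3:Mul2,r4:Add2,r5:Mul1
  c7: CDB Add1=12; issue SUB r4<-Add1  regs: r0:5,r1:12,r2:5,r3:Mul2,r4:Add1,r5:Mul1
  c8: CDB Add2=5; issue SUB r3<-Add2  regs: r0:5,r1:12,r2:5,r3:Add2,r4:Add1,r5:Mul1
  c9: CDB Mul1=25; issue MUL r2<-Mul1  regs: r0:5,r1:12,r2:Mul1,r3:Add2,r4:Add1,r5:25
  c10: stall  regs: r0:5,r1:12,r2:Mul1,r3:Add2,r4:Add1,r5:25
  c11: stall  regs: r0:5,r1:12,r2:Mul1,r3:Add2,r4:Add1,r5:25
  c12: stall  regs: r0:5,r1:12,r2:Mul1,r3:Add2,r4:Add1,r5:25
  c13: stall  regs: r0:5,r1:12,r2:Mul1,r3:Add2,r4:Add1,r5:25
  c14: CDB Mul1=300; stall  regs: r0:5,r1:12,r2:300,r3:Add2,r4:Add1,r5:25
  c15: CDB Mul2=75; stall  regs: r0:5,r1:12,r2:300,r3:Add2,r4:Add1,r5:25
  c16: stall  regs: r0:5,r1:12,r2:300,r3:Add2,r4:Add1,r5:25
  c17: stall  regs: r0:5,r1:12,r2:300,r3:Add2,r4:Add1,r5:25
  c18: CDB Add1=63; issue SUB r0<-Add1  regs: r0:Add1,r1:12,r2:300,r3:Add2,r4:63,r5:25
  c19: stall  regs: r0:Add1,r1:12,r2:300,r3:Add2,r4:63,r5:25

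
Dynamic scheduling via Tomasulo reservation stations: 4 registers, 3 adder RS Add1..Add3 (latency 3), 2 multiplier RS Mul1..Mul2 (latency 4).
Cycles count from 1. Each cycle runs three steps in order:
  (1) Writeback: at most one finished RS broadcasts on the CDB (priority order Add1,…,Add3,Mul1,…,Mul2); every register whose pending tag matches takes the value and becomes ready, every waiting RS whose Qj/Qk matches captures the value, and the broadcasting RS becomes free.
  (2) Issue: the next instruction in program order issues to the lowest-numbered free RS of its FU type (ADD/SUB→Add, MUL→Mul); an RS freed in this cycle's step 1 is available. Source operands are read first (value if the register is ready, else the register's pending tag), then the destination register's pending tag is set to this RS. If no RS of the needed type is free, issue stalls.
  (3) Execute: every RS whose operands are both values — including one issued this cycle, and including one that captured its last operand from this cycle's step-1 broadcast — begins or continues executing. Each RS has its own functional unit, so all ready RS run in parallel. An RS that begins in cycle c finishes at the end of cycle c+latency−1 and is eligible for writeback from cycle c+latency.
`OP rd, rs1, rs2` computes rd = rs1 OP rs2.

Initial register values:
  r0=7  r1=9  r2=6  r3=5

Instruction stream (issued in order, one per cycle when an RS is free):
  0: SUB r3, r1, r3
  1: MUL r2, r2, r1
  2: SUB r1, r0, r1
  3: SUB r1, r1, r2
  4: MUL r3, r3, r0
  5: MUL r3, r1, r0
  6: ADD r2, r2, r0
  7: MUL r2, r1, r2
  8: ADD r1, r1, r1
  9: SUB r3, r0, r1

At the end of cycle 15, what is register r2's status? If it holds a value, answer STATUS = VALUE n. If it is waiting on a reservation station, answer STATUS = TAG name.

STATUS = VALUE -3416

cycle 1: issue SUB r3<-Add1 // r0:7,r1:9,r2:6,r3:Add1
cycle 2: issue MUL r2<-Mul1 // r0:7,r1:9,r2:Mul1,r3:Add1
cycle 3: issue SUB r1<-Add2 // r0:7,r1:Add2,r2:Mul1,r3:Add1
cycle 4: CDB Add1=4; issue SUB r1<-Add1 // r0:7,r1:Add1,r2:Mul1,r3:4
cycle 5: issue MUL r3<-Mul2 // r0:7,r1:Add1,r2:Mul1,r3:Mul2
cycle 6: CDB Add2=-2; stall // r0:7,r1:Add1,r2:Mul1,r3:Mul2
cycle 7: CDB Mul1=54; issue MUL r3<-Mul1 // r0:7,r1:Add1,r2:54,r3:Mul1
cycle 8: issue ADD r2<-Add2 // r0:7,r1:Add1,r2:Add2,r3:Mul1
cycle 9: CDB Mul2=28; issue MUL r2<-Mul2 // r0:7,r1:Add1,r2:Mul2,r3:Mul1
cycle 10: CDB Add1=-56; issue ADD r1<-Add1 // r0:7,r1:Add1,r2:Mul2,r3:Mul1
cycle 11: CDB Add2=61; issue SUB r3<-Add2 // r0:7,r1:Add1,r2:Mul2,r3:Add2
cycle 12: - // r0:7,r1:Add1,r2:Mul2,r3:Add2
cycle 13: CDB Add1=-112 // r0:7,r1:-112,r2:Mul2,r3:Add2
cycle 14: CDB Mul1=-392 // r0:7,r1:-112,r2:Mul2,r3:Add2
cycle 15: CDB Mul2=-3416 // r0:7,r1:-112,r2:-3416,r3:Add2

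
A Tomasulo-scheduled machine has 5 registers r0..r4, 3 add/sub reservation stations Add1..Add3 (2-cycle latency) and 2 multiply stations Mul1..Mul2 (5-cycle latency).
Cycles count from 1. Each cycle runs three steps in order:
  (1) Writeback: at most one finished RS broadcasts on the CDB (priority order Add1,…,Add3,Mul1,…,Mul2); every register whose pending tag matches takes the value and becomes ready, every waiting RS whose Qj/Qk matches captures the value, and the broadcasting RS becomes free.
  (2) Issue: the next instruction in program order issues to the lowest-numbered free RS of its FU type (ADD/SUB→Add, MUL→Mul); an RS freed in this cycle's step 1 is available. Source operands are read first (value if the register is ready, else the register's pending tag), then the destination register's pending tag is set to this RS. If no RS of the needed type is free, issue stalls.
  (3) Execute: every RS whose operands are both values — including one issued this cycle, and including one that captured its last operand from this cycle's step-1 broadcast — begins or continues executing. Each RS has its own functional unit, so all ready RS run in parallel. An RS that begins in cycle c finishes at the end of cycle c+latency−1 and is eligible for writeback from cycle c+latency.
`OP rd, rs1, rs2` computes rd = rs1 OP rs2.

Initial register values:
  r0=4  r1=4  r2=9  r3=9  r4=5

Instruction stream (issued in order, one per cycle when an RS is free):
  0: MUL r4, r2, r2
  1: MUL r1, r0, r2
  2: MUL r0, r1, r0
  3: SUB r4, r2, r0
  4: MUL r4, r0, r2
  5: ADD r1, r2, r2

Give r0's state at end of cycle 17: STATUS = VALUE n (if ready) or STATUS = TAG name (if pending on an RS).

STATUS = VALUE 144

cycle 1: issue MUL r4<-Mul1 // r0:4,r1:4,r2:9,r3:9,r4:Mul1
cycle 2: issue MUL r1<-Mul2 // r0:4,r1:Mul2,r2:9,r3:9,r4:Mul1
cycle 3: stall // r0:4,r1:Mul2,r2:9,r3:9,r4:Mul1
cycle 4: stall // r0:4,r1:Mul2,r2:9,r3:9,r4:Mul1
cycle 5: stall // r0:4,r1:Mul2,r2:9,r3:9,r4:Mul1
cycle 6: CDB Mul1=81; issue MUL r0<-Mul1 // r0:Mul1,r1:Mul2,r2:9,r3:9,r4:81
cycle 7: CDB Mul2=36; issue SUB r4<-Add1 // r0:Mul1,r1:36,r2:9,r3:9,r4:Add1
cycle 8: issue MUL r4<-Mul2 // r0:Mul1,r1:36,r2:9,r3:9,r4:Mul2
cycle 9: issue ADD r1<-Add2 // r0:Mul1,r1:Add2,r2:9,r3:9,r4:Mul2
cycle 10: - // r0:Mul1,r1:Add2,r2:9,r3:9,r4:Mul2
cycle 11: CDB Add2=18 // r0:Mul1,r1:18,r2:9,r3:9,r4:Mul2
cycle 12: CDB Mul1=144 // r0:144,r1:18,r2:9,r3:9,r4:Mul2
cycle 13: - // r0:144,r1:18,r2:9,r3:9,r4:Mul2
cycle 14: CDB Add1=-135 // r0:144,r1:18,r2:9,r3:9,r4:Mul2
cycle 15: - // r0:144,r1:18,r2:9,r3:9,r4:Mul2
cycle 16: - // r0:144,r1:18,r2:9,r3:9,r4:Mul2
cycle 17: CDB Mul2=1296 // r0:144,r1:18,r2:9,r3:9,r4:1296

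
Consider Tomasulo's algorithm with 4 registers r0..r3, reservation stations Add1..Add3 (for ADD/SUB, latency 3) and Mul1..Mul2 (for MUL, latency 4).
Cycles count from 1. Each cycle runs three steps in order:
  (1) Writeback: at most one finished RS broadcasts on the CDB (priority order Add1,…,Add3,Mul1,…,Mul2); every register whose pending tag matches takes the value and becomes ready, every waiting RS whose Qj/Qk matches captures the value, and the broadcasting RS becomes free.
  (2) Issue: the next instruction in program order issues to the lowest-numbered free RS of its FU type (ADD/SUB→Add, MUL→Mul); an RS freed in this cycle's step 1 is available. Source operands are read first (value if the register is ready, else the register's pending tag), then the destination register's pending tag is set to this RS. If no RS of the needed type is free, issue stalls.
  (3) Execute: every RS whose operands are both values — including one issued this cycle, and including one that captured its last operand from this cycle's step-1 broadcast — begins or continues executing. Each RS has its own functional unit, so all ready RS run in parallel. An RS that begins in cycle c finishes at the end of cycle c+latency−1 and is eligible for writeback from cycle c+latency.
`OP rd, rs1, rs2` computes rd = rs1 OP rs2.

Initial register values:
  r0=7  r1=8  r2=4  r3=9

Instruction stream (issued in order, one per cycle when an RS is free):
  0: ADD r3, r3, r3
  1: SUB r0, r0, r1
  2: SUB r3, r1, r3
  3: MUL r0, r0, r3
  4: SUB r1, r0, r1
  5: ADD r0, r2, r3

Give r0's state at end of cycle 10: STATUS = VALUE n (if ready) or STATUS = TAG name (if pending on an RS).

  c1: issue ADD r3<-Add1  regs: r0:7,r1:8,r2:4,r3:Add1
  c2: issue SUB r0<-Add2  regs: r0:Add2,r1:8,r2:4,r3:Add1
  c3: issue SUB r3<-Add3  regs: r0:Add2,r1:8,r2:4,r3:Add3
  c4: CDB Add1=18; issue MUL r0<-Mul1  regs: r0:Mul1,r1:8,r2:4,r3:Add3
  c5: CDB Add2=-1; issue SUB r1<-Add1  regs: r0:Mul1,r1:Add1,r2:4,r3:Add3
  c6: issue ADD r0<-Add2  regs: r0:Add2,r1:Add1,r2:4,r3:Add3
  c7: CDB Add3=-10  regs: r0:Add2,r1:Add1,r2:4,r3:-10
  c8: -  regs: r0:Add2,r1:Add1,r2:4,r3:-10
  c9: -  regs: r0:Add2,r1:Add1,r2:4,r3:-10
  c10: CDB Add2=-6  regs: r0:-6,r1:Add1,r2:4,r3:-10

STATUS = VALUE -6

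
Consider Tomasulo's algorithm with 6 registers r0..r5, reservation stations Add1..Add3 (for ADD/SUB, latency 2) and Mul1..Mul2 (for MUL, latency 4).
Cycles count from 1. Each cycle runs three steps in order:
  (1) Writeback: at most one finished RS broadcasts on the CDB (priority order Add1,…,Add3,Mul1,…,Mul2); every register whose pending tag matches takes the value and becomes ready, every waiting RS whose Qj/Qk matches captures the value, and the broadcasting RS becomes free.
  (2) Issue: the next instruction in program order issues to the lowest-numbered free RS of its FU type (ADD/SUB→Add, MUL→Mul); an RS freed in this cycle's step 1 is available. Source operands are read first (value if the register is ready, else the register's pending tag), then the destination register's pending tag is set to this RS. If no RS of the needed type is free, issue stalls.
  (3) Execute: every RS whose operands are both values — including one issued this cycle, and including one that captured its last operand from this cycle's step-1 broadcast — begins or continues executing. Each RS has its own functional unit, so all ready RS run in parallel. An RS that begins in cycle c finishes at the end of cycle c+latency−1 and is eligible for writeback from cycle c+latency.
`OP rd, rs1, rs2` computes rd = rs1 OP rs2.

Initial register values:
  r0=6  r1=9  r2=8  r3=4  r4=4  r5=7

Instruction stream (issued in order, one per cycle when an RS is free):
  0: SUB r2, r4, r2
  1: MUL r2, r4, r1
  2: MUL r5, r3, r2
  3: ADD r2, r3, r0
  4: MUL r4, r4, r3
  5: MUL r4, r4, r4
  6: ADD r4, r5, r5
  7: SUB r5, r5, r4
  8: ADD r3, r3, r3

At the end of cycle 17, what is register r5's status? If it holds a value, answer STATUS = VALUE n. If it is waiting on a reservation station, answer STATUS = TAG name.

STATUS = VALUE -144

c1: issue SUB r2<-Add1 | r0:6,r1:9,r2:Add1,r3:4,r4:4,r5:7
c2: issue MUL r2<-Mul1 | r0:6,r1:9,r2:Mul1,r3:4,r4:4,r5:7
c3: CDB Add1=-4; issue MUL r5<-Mul2 | r0:6,r1:9,r2:Mul1,r3:4,r4:4,r5:Mul2
c4: issue ADD r2<-Add1 | r0:6,r1:9,r2:Add1,r3:4,r4:4,r5:Mul2
c5: stall | r0:6,r1:9,r2:Add1,r3:4,r4:4,r5:Mul2
c6: CDB Add1=10; stall | r0:6,r1:9,r2:10,r3:4,r4:4,r5:Mul2
c7: CDB Mul1=36; issue MUL r4<-Mul1 | r0:6,r1:9,r2:10,r3:4,r4:Mul1,r5:Mul2
c8: stall | r0:6,r1:9,r2:10,r3:4,r4:Mul1,r5:Mul2
c9: stall | r0:6,r1:9,r2:10,r3:4,r4:Mul1,r5:Mul2
c10: stall | r0:6,r1:9,r2:10,r3:4,r4:Mul1,r5:Mul2
c11: CDB Mul1=16; issue MUL r4<-Mul1 | r0:6,r1:9,r2:10,r3:4,r4:Mul1,r5:Mul2
c12: CDB Mul2=144; issue ADD r4<-Add1 | r0:6,r1:9,r2:10,r3:4,r4:Add1,r5:144
c13: issue SUB r5<-Add2 | r0:6,r1:9,r2:10,r3:4,r4:Add1,r5:Add2
c14: CDB Add1=288; issue ADD r3<-Add1 | r0:6,r1:9,r2:10,r3:Add1,r4:288,r5:Add2
c15: CDB Mul1=256 | r0:6,r1:9,r2:10,r3:Add1,r4:288,r5:Add2
c16: CDB Add1=8 | r0:6,r1:9,r2:10,r3:8,r4:288,r5:Add2
c17: CDB Add2=-144 | r0:6,r1:9,r2:10,r3:8,r4:288,r5:-144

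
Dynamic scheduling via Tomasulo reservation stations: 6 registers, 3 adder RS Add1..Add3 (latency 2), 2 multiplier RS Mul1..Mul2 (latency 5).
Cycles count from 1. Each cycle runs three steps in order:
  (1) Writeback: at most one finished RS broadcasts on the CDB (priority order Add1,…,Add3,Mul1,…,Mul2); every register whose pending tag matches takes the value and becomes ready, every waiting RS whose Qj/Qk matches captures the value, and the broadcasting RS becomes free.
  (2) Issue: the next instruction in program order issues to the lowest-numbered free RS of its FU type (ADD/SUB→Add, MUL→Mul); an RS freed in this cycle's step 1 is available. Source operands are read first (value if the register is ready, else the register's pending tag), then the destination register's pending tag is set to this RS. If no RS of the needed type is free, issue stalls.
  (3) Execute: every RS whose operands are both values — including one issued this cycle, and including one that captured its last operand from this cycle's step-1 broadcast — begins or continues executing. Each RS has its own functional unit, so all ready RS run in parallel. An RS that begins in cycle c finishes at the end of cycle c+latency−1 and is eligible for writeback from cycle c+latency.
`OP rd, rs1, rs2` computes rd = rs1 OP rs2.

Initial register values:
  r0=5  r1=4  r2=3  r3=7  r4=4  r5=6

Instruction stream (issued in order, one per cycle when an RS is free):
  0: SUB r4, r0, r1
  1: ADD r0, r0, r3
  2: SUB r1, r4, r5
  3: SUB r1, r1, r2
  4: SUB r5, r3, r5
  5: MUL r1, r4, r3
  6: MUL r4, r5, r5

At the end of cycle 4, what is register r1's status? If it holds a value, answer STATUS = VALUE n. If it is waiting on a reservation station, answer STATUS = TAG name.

cycle 1: issue SUB r4<-Add1 // r0:5,r1:4,r2:3,r3:7,r4:Add1,r5:6
cycle 2: issue ADD r0<-Add2 // r0:Add2,r1:4,r2:3,r3:7,r4:Add1,r5:6
cycle 3: CDB Add1=1; issue SUB r1<-Add1 // r0:Add2,r1:Add1,r2:3,r3:7,r4:1,r5:6
cycle 4: CDB Add2=12; issue SUB r1<-Add2 // r0:12,r1:Add2,r2:3,r3:7,r4:1,r5:6

STATUS = TAG Add2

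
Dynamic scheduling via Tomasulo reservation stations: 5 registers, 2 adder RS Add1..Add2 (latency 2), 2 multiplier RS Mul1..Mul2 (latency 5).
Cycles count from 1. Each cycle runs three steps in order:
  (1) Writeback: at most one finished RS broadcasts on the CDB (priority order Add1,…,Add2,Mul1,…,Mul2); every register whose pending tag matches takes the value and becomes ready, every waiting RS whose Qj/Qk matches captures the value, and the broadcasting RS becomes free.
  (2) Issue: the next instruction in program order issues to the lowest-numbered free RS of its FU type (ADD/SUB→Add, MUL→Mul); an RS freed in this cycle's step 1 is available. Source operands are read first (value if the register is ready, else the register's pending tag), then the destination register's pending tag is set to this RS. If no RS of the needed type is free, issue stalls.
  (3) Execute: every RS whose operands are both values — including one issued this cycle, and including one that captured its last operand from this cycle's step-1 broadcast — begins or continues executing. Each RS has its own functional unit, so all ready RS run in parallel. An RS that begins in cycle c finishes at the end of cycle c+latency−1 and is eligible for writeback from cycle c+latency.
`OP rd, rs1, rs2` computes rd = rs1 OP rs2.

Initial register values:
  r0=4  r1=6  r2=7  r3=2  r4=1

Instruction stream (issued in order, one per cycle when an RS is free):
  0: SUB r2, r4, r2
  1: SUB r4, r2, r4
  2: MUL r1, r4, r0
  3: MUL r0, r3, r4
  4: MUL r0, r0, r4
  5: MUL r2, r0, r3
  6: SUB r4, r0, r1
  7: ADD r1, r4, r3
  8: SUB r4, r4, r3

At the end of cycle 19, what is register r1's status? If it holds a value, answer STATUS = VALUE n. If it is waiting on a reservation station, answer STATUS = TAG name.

STATUS = TAG Add2

c1: issue SUB r2<-Add1 | r0:4,r1:6,r2:Add1,r3:2,r4:1
c2: issue SUB r4<-Add2 | r0:4,r1:6,r2:Add1,r3:2,r4:Add2
c3: CDB Add1=-6; issue MUL r1<-Mul1 | r0:4,r1:Mul1,r2:-6,r3:2,r4:Add2
c4: issue MUL r0<-Mul2 | r0:Mul2,r1:Mul1,r2:-6,r3:2,r4:Add2
c5: CDB Add2=-7; stall | r0:Mul2,r1:Mul1,r2:-6,r3:2,r4:-7
c6: stall | r0:Mul2,r1:Mul1,r2:-6,r3:2,r4:-7
c7: stall | r0:Mul2,r1:Mul1,r2:-6,r3:2,r4:-7
c8: stall | r0:Mul2,r1:Mul1,r2:-6,r3:2,r4:-7
c9: stall | r0:Mul2,r1:Mul1,r2:-6,r3:2,r4:-7
c10: CDB Mul1=-28; issue MUL r0<-Mul1 | r0:Mul1,r1:-28,r2:-6,r3:2,r4:-7
c11: CDB Mul2=-14; issue MUL r2<-Mul2 | r0:Mul1,r1:-28,r2:Mul2,r3:2,r4:-7
c12: issue SUB r4<-Add1 | r0:Mul1,r1:-28,r2:Mul2,r3:2,r4:Add1
c13: issue ADD r1<-Add2 | r0:Mul1,r1:Add2,r2:Mul2,r3:2,r4:Add1
c14: stall | r0:Mul1,r1:Add2,r2:Mul2,r3:2,r4:Add1
c15: stall | r0:Mul1,r1:Add2,r2:Mul2,r3:2,r4:Add1
c16: CDB Mul1=98; stall | r0:98,r1:Add2,r2:Mul2,r3:2,r4:Add1
c17: stall | r0:98,r1:Add2,r2:Mul2,r3:2,r4:Add1
c18: CDB Add1=126; issue SUB r4<-Add1 | r0:98,r1:Add2,r2:Mul2,r3:2,r4:Add1
c19: - | r0:98,r1:Add2,r2:Mul2,r3:2,r4:Add1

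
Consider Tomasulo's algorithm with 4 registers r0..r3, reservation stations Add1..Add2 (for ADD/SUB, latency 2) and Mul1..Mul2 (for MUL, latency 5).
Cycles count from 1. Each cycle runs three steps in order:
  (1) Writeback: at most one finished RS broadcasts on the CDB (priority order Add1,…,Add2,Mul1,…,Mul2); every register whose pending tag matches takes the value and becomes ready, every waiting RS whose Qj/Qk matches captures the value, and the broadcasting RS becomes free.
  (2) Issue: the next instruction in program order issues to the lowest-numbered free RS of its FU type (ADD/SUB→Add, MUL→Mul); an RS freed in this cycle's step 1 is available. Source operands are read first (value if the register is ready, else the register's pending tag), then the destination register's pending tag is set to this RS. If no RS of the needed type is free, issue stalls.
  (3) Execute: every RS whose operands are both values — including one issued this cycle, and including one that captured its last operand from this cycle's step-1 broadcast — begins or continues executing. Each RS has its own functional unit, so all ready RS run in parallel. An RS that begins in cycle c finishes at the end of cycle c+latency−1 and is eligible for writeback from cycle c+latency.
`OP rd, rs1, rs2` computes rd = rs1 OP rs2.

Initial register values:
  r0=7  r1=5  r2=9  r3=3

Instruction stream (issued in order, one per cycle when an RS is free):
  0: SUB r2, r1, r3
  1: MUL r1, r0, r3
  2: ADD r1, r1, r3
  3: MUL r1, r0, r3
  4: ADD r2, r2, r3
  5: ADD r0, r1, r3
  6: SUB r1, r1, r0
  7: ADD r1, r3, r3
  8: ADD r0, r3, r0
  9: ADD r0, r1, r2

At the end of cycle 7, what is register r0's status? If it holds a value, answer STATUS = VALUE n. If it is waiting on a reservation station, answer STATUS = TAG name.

STATUS = TAG Add2

cycle 1: issue SUB r2<-Add1 // r0:7,r1:5,r2:Add1,r3:3
cycle 2: issue MUL r1<-Mul1 // r0:7,r1:Mul1,r2:Add1,r3:3
cycle 3: CDB Add1=2; issue ADD r1<-Add1 // r0:7,r1:Add1,r2:2,r3:3
cycle 4: issue MUL r1<-Mul2 // r0:7,r1:Mul2,r2:2,r3:3
cycle 5: issue ADD r2<-Add2 // r0:7,r1:Mul2,r2:Add2,r3:3
cycle 6: stall // r0:7,r1:Mul2,r2:Add2,r3:3
cycle 7: CDB Add2=5; issue ADD r0<-Add2 // r0:Add2,r1:Mul2,r2:5,r3:3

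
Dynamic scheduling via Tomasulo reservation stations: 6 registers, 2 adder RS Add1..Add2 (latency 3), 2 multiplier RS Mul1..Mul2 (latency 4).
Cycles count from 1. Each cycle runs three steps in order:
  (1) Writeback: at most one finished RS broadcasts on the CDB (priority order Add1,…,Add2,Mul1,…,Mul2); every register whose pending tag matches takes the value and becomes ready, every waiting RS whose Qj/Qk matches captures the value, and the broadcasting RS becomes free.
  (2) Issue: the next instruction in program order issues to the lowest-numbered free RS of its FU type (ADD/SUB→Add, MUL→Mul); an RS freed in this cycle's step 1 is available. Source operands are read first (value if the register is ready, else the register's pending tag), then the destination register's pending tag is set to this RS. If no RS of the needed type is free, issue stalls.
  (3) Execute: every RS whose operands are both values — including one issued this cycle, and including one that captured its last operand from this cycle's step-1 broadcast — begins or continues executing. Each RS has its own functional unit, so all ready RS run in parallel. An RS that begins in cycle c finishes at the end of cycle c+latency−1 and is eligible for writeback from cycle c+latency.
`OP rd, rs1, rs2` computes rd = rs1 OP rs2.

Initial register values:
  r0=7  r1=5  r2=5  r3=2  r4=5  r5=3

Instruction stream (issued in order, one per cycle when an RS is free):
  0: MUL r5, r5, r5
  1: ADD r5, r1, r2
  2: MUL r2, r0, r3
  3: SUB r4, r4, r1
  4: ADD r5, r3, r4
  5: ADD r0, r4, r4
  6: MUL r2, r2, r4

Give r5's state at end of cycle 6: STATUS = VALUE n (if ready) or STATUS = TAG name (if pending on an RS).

  c1: issue MUL r5<-Mul1  regs: r0:7,r1:5,r2:5,r3:2,r4:5,r5:Mul1
  c2: issue ADD r5<-Add1  regs: r0:7,r1:5,r2:5,r3:2,r4:5,r5:Add1
  c3: issue MUL r2<-Mul2  regs: r0:7,r1:5,r2:Mul2,r3:2,r4:5,r5:Add1
  c4: issue SUB r4<-Add2  regs: r0:7,r1:5,r2:Mul2,r3:2,r4:Add2,r5:Add1
  c5: CDB Add1=10; issue ADD r5<-Add1  regs: r0:7,r1:5,r2:Mul2,r3:2,r4:Add2,r5:Add1
  c6: CDB Mul1=9; stall  regs: r0:7,r1:5,r2:Mul2,r3:2,r4:Add2,r5:Add1

STATUS = TAG Add1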